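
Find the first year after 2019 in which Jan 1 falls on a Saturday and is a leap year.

2028

Jan 1 advances by 2 weekdays after a leap year and by 1 after a common year.
2019: Jan 1 is Tuesday.
2020: Wednesday (leap)
2021: Friday
2022: Saturday
2023: Sunday
2024: Monday (leap)
2025: Wednesday
2026: Thursday
2027: Friday
2028: Saturday (leap)
2028 begins on a Saturday and is a leap year.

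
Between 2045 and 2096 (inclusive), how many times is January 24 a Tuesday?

8

Track January 24's weekday year by year (advancing +1, or +2 across a Feb 29):
  2045: Tue ✓  2046: Wed (+1)  2047: Thu (+1)  2048: Fri (+1)  2049: Sun (+2)
  2050: Mon (+1)  2051: Tue (+1) ✓  2052: Wed (+1)  2053: Fri (+2)  2054: Sat (+1)
  2055: Sun (+1)  2056: Mon (+1)  2057: Wed (+2)  2058: Thu (+1)  … (24 more years) …
  2083: Sun (+1)  2084: Mon (+1)  2085: Wed (+2)  2086: Thu (+1)  2087: Fri (+1)
  2088: Sat (+1)  2089: Mon (+2)  2090: Tue (+1) ✓  2091: Wed (+1)  2092: Thu (+1)
  2093: Sat (+2)  2094: Sun (+1)  2095: Mon (+1)  2096: Tue (+1) ✓
Tuesday years: 2045, 2051, 2062, 2068, 2073, 2079, 2090, 2096 — 8 in total.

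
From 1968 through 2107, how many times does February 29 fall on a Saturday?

4

Leap years in 1968–2107: 34 of them.
Feb 29 weekday advances by 5 (mod 7) from one leap year to the next four years later (or differs when a century non-leap intervenes).
Leap-day weekdays: 1968:Thu 1972:Tue 1976:Sun 1980:Fri 1984:Wed 1988:Mon 1992:Sat✓ 1996:Thu 2000:Tue 2004:Sun 2008:Fri 2012:Wed 2016:Mon …(8 more)… 2052:Thu 2056:Tue 2060:Sun 2064:Fri 2068:Wed 2072:Mon 2076:Sat✓ 2080:Thu 2084:Tue 2088:Sun 2092:Fri 2096:Wed 2104:Fri
Saturday: 1992, 2020, 2048, 2076 → 4.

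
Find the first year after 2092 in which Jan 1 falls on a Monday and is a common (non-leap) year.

Jan 1 advances by 2 weekdays after a leap year and by 1 after a common year.
2092: Jan 1 is Tuesday (leap).
2093: Thursday
2094: Friday
2095: Saturday
2096: Sunday (leap)
2097: Tuesday
2098: Wednesday
2099: Thursday
2100: Friday
2101: Saturday
2102: Sunday
2103: Monday
2103 begins on a Monday and is a common year.

2103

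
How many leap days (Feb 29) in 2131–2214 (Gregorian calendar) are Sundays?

2

Leap years in 2131–2214: 20 of them.
Feb 29 weekday advances by 5 (mod 7) from one leap year to the next four years later (or differs when a century non-leap intervenes).
Leap-day weekdays: 2132:Fri 2136:Wed 2140:Mon 2144:Sat 2148:Thu 2152:Tue 2156:Sun✓ 2160:Fri 2164:Wed 2168:Mon 2172:Sat 2176:Thu 2180:Tue 2184:Sun✓ 2188:Fri 2192:Wed 2196:Mon 2204:Wed 2208:Mon 2212:Sat
Sunday: 2156, 2184 → 2.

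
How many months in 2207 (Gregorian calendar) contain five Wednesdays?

A month of length L has five Wednesdays iff its first Wednesday is on day ≤ L−28 (so day 1–3 in a 31-day month, 1–2 in a 30-day month, day 1 in a leap February).
Checking each month of 2207: Jan starts Thu (31d); Feb starts Sun (28d); Mar starts Sun (31d); Apr starts Wed (30d) ✓; May starts Fri (31d); Jun starts Mon (30d); Jul starts Wed (31d) ✓; Aug starts Sat (31d); Sep starts Tue (30d) ✓; Oct starts Thu (31d); Nov starts Sun (30d); Dec starts Tue (31d) ✓.
Five-Wednesday months: April, July, September, December → 4.

4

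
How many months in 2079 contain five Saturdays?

A month of length L has five Saturdays iff its first Saturday is on day ≤ L−28 (so day 1–3 in a 31-day month, 1–2 in a 30-day month, day 1 in a leap February).
Checking each month of 2079: Jan starts Sun (31d); Feb starts Wed (28d); Mar starts Wed (31d); Apr starts Sat (30d) ✓; May starts Mon (31d); Jun starts Thu (30d); Jul starts Sat (31d) ✓; Aug starts Tue (31d); Sep starts Fri (30d) ✓; Oct starts Sun (31d); Nov starts Wed (30d); Dec starts Fri (31d) ✓.
Five-Saturday months: April, July, September, December → 4.

4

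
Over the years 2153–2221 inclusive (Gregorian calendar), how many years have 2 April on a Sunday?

Track 2 April's weekday year by year (advancing +1, or +2 across a Feb 29):
  2153: Mon  2154: Tue (+1)  2155: Wed (+1)  2156: Fri (+2)  2157: Sat (+1)
  2158: Sun (+1) ✓  2159: Mon (+1)  2160: Wed (+2)  2161: Thu (+1)  2162: Fri (+1)
  2163: Sat (+1)  2164: Mon (+2)  2165: Tue (+1)  2166: Wed (+1)  … (41 more years) …
  2208: Sat (+2)  2209: Sun (+1) ✓  2210: Mon (+1)  2211: Tue (+1)  2212: Thu (+2)
  2213: Fri (+1)  2214: Sat (+1)  2215: Sun (+1) ✓  2216: Tue (+2)  2217: Wed (+1)
  2218: Thu (+1)  2219: Fri (+1)  2220: Sun (+2) ✓  2221: Mon (+1)
Sunday years: 2158, 2169, 2175, 2180, 2186, 2197, 2209, 2215, 2220 — 9 in total.

9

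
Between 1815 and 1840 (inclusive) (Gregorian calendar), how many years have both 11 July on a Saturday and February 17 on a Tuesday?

3

Check each year's weekday for 11 July and February 17:
  1815: Tue/Fri  1816: Thu/Sat  1817: Fri/Mon  1818: Sat/Tue ✓  1819: Sun/Wed  1820: Tue/Thu  1821: Wed/Sat  1822: Thu/Sun  1823: Fri/Mon  1824: Sun/Tue  1825: Mon/Thu  1826: Tue/Fri  1827: Wed/Sat  1828: Fri/Sun  1829: Sat/Tue ✓  1830: Sun/Wed  1831: Mon/Thu  1832: Wed/Fri  1833: Thu/Sun  1834: Fri/Mon  1835: Sat/Tue ✓  1836: Mon/Wed  1837: Tue/Fri  1838: Wed/Sat  1839: Thu/Sun  1840: Sat/Mon
Both conditions hold in: 1818, 1829, 1835 — 3.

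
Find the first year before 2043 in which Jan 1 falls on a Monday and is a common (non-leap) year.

Jan 1 advances by 2 weekdays after a leap year and by 1 after a common year.
2043: Jan 1 is Thursday.
2042: Wednesday
2041: Tuesday
2040: Sunday (leap)
2039: Saturday
2038: Friday
2037: Thursday
2036: Tuesday (leap)
2035: Monday
2035 begins on a Monday and is a common year.

2035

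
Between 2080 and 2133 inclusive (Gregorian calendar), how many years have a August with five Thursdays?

August has 31 days; it has five Thursdays when Thursday falls among the first (month-length − 28) days — i.e. when August 1 is one of Thursday/Wednesday/Tuesday.
August 1 by year: 2080:Thu✓ 2081:Fri 2082:Sat 2083:Sun 2084:Tue✓ 2085:Wed✓ 2086:Thu✓ 2087:Fri 2088:Sun 2089:Mon 2090:Tue✓ 2091:Wed✓ 2092:Fri 2093:Sat 2094:Sun …(24 more)… 2119:Tue✓ 2120:Thu✓ 2121:Fri 2122:Sat 2123:Sun 2124:Tue✓ 2125:Wed✓ 2126:Thu✓ 2127:Fri 2128:Sun 2129:Mon 2130:Tue✓ 2131:Wed✓ 2132:Fri 2133:Sat
Years with five Thursdays: 2080, 2084, 2085, 2086, 2090, 2091, 2096, 2097, 2102, 2103, 2108, 2109, 2113, 2114, 2115, 2119, 2120, 2124, 2125, 2126, 2130, 2131 → 22.

22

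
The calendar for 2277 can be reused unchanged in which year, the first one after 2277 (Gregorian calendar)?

2283

Two years share a calendar iff Jan 1 falls on the same weekday and both are leap or both are common. 2277: Jan 1 is Monday, common year.
2278: Jan 1 Tuesday, common
2279: Jan 1 Wednesday, common
2280: Jan 1 Thursday, leap
2281: Jan 1 Saturday, common
2282: Jan 1 Sunday, common
2283: Jan 1 Monday, common
2283 matches on both conditions.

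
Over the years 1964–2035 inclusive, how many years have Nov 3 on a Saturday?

10

Track Nov 3's weekday year by year (advancing +1, or +2 across a Feb 29):
  1964: Tue  1965: Wed (+1)  1966: Thu (+1)  1967: Fri (+1)  1968: Sun (+2)
  1969: Mon (+1)  1970: Tue (+1)  1971: Wed (+1)  1972: Fri (+2)  1973: Sat (+1) ✓
  1974: Sun (+1)  1975: Mon (+1)  1976: Wed (+2)  1977: Thu (+1)  … (44 more years) …
  2022: Thu (+1)  2023: Fri (+1)  2024: Sun (+2)  2025: Mon (+1)  2026: Tue (+1)
  2027: Wed (+1)  2028: Fri (+2)  2029: Sat (+1) ✓  2030: Sun (+1)  2031: Mon (+1)
  2032: Wed (+2)  2033: Thu (+1)  2034: Fri (+1)  2035: Sat (+1) ✓
Saturday years: 1973, 1979, 1984, 1990, 2001, 2007, 2012, 2018, 2029, 2035 — 10 in total.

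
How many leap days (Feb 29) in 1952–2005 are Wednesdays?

Leap years in 1952–2005: 14 of them.
Feb 29 weekday advances by 5 (mod 7) from one leap year to the next four years later (or differs when a century non-leap intervenes).
Leap-day weekdays: 1952:Fri 1956:Wed✓ 1960:Mon 1964:Sat 1968:Thu 1972:Tue 1976:Sun 1980:Fri 1984:Wed✓ 1988:Mon 1992:Sat 1996:Thu 2000:Tue 2004:Sun
Wednesday: 1956, 1984 → 2.

2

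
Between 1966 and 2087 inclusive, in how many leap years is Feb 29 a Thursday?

5

Leap years in 1966–2087: 30 of them.
Feb 29 weekday advances by 5 (mod 7) from one leap year to the next four years later (or differs when a century non-leap intervenes).
Leap-day weekdays: 1968:Thu✓ 1972:Tue 1976:Sun 1980:Fri 1984:Wed 1988:Mon 1992:Sat 1996:Thu✓ 2000:Tue 2004:Sun 2008:Fri 2012:Wed 2016:Mon …(4 more)… 2036:Fri 2040:Wed 2044:Mon 2048:Sat 2052:Thu✓ 2056:Tue 2060:Sun 2064:Fri 2068:Wed 2072:Mon 2076:Sat 2080:Thu✓ 2084:Tue
Thursday: 1968, 1996, 2024, 2052, 2080 → 5.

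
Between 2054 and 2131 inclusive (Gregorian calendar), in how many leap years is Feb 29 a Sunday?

3

Leap years in 2054–2131: 18 of them.
Feb 29 weekday advances by 5 (mod 7) from one leap year to the next four years later (or differs when a century non-leap intervenes).
Leap-day weekdays: 2056:Tue 2060:Sun✓ 2064:Fri 2068:Wed 2072:Mon 2076:Sat 2080:Thu 2084:Tue 2088:Sun✓ 2092:Fri 2096:Wed 2104:Fri 2108:Wed 2112:Mon 2116:Sat 2120:Thu 2124:Tue 2128:Sun✓
Sunday: 2060, 2088, 2128 → 3.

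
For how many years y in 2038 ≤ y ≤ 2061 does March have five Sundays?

March has 31 days; it has five Sundays when Sunday falls among the first (month-length − 28) days — i.e. when March 1 is one of Sunday/Saturday/Friday.
March 1 by year: 2038:Mon 2039:Tue 2040:Thu 2041:Fri✓ 2042:Sat✓ 2043:Sun✓ 2044:Tue 2045:Wed 2046:Thu 2047:Fri✓ 2048:Sun✓ 2049:Mon 2050:Tue 2051:Wed 2052:Fri✓ 2053:Sat✓ 2054:Sun✓ 2055:Mon 2056:Wed 2057:Thu 2058:Fri✓ 2059:Sat✓ 2060:Mon 2061:Tue
Years with five Sundays: 2041, 2042, 2043, 2047, 2048, 2052, 2053, 2054, 2058, 2059 → 10.

10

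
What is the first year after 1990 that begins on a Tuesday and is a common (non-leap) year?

1991

Jan 1 advances by 2 weekdays after a leap year and by 1 after a common year.
1990: Jan 1 is Monday.
1991: Tuesday
1991 begins on a Tuesday and is a common year.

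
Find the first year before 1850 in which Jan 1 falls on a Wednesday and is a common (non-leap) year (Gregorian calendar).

1845

Jan 1 advances by 2 weekdays after a leap year and by 1 after a common year.
1850: Jan 1 is Tuesday.
1849: Monday
1848: Saturday (leap)
1847: Friday
1846: Thursday
1845: Wednesday
1845 begins on a Wednesday and is a common year.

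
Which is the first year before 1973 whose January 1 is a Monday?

1968

Jan 1 advances by 2 weekdays after a leap year and by 1 after a common year.
1973: Jan 1 is Monday.
1972: Saturday (leap)
1971: Friday
1970: Thursday
1969: Wednesday
1968: Monday (leap)
1968 begins on a Monday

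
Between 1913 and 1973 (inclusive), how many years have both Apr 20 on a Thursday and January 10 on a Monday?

3

Check each year's weekday for Apr 20 and January 10:
  1913: Sun/Fri  1914: Mon/Sat  1915: Tue/Sun  1916: Thu/Mon ✓  1917: Fri/Wed  1918: Sat/Thu  1919: Sun/Fri  1920: Tue/Sat  1921: Wed/Mon  1922: Thu/Tue  1923: Fri/Wed  1924: Sun/Thu  1925: Mon/Sat  1926: Tue/Sun  …(33 more)…  1960: Wed/Sun  1961: Thu/Tue  1962: Fri/Wed  1963: Sat/Thu  1964: Mon/Fri  1965: Tue/Sun  1966: Wed/Mon  1967: Thu/Tue  1968: Sat/Wed  1969: Sun/Fri  1970: Mon/Sat  1971: Tue/Sun  1972: Thu/Mon ✓  1973: Fri/Wed
Both conditions hold in: 1916, 1944, 1972 — 3.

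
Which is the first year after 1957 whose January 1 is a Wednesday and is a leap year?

1964

Jan 1 advances by 2 weekdays after a leap year and by 1 after a common year.
1957: Jan 1 is Tuesday.
1958: Wednesday
1959: Thursday
1960: Friday (leap)
1961: Sunday
1962: Monday
1963: Tuesday
1964: Wednesday (leap)
1964 begins on a Wednesday and is a leap year.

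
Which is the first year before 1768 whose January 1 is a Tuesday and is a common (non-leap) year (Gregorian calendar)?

1765

Jan 1 advances by 2 weekdays after a leap year and by 1 after a common year.
1768: Jan 1 is Friday (leap).
1767: Thursday
1766: Wednesday
1765: Tuesday
1765 begins on a Tuesday and is a common year.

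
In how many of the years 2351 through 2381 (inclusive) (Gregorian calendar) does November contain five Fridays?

November has 30 days; it has five Fridays when Friday falls among the first (month-length − 28) days — i.e. when November 1 is one of Friday/Thursday.
November 1 by year: 2351:Thu✓ 2352:Sat 2353:Sun 2354:Mon 2355:Tue 2356:Thu✓ 2357:Fri✓ 2358:Sat 2359:Sun 2360:Tue 2361:Wed 2362:Thu✓ 2363:Fri✓ 2364:Sun 2365:Mon 2366:Tue 2367:Wed 2368:Fri✓ 2369:Sat 2370:Sun 2371:Mon 2372:Wed 2373:Thu✓ 2374:Fri✓ 2375:Sat 2376:Mon 2377:Tue 2378:Wed 2379:Thu✓ 2380:Sat 2381:Sun
Years with five Fridays: 2351, 2356, 2357, 2362, 2363, 2368, 2373, 2374, 2379 → 9.

9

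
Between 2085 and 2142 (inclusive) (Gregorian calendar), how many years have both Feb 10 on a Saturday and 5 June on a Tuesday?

7

Check each year's weekday for Feb 10 and 5 June:
  2085: Sat/Tue ✓  2086: Sun/Wed  2087: Mon/Thu  2088: Tue/Sat  2089: Thu/Sun  2090: Fri/Mon  2091: Sat/Tue ✓  2092: Sun/Thu  2093: Tue/Fri  2094: Wed/Sat  2095: Thu/Sun  2096: Fri/Tue  2097: Sun/Wed  2098: Mon/Thu  …(30 more)…  2129: Thu/Sun  2130: Fri/Mon  2131: Sat/Tue ✓  2132: Sun/Thu  2133: Tue/Fri  2134: Wed/Sat  2135: Thu/Sun  2136: Fri/Tue  2137: Sun/Wed  2138: Mon/Thu  2139: Tue/Fri  2140: Wed/Sun  2141: Fri/Mon  2142: Sat/Tue ✓
Both conditions hold in: 2085, 2091, 2103, 2114, 2125, 2131, 2142 — 7.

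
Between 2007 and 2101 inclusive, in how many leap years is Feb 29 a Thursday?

Leap years in 2007–2101: 23 of them.
Feb 29 weekday advances by 5 (mod 7) from one leap year to the next four years later (or differs when a century non-leap intervenes).
Leap-day weekdays: 2008:Fri 2012:Wed 2016:Mon 2020:Sat 2024:Thu✓ 2028:Tue 2032:Sun 2036:Fri 2040:Wed 2044:Mon 2048:Sat 2052:Thu✓ 2056:Tue 2060:Sun 2064:Fri 2068:Wed 2072:Mon 2076:Sat 2080:Thu✓ 2084:Tue 2088:Sun 2092:Fri 2096:Wed
Thursday: 2024, 2052, 2080 → 3.

3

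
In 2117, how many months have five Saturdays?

4

A month of length L has five Saturdays iff its first Saturday is on day ≤ L−28 (so day 1–3 in a 31-day month, 1–2 in a 30-day month, day 1 in a leap February).
Checking each month of 2117: Jan starts Fri (31d) ✓; Feb starts Mon (28d); Mar starts Mon (31d); Apr starts Thu (30d); May starts Sat (31d) ✓; Jun starts Tue (30d); Jul starts Thu (31d) ✓; Aug starts Sun (31d); Sep starts Wed (30d); Oct starts Fri (31d) ✓; Nov starts Mon (30d); Dec starts Wed (31d).
Five-Saturday months: January, May, July, October → 4.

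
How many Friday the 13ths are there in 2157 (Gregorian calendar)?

1

Check the 13th of each month of 2157: Jan 13: Thu, Feb 13: Sun, Mar 13: Sun, Apr 13: Wed, May 13: Fri, Jun 13: Mon, Jul 13: Wed, Aug 13: Sat, Sep 13: Tue, Oct 13: Thu, Nov 13: Sun, Dec 13: Tue.
Friday occurs in May — 1 month.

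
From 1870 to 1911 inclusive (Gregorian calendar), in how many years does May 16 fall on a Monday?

7

Track May 16's weekday year by year (advancing +1, or +2 across a Feb 29):
  1870: Mon ✓  1871: Tue (+1)  1872: Thu (+2)  1873: Fri (+1)  1874: Sat (+1)
  1875: Sun (+1)  1876: Tue (+2)  1877: Wed (+1)  1878: Thu (+1)  1879: Fri (+1)
  1880: Sun (+2)  1881: Mon (+1) ✓  1882: Tue (+1)  1883: Wed (+1)  … (14 more years) …
  1898: Mon (+1) ✓  1899: Tue (+1)  1900: Wed (+1)  1901: Thu (+1)  1902: Fri (+1)
  1903: Sat (+1)  1904: Mon (+2) ✓  1905: Tue (+1)  1906: Wed (+1)  1907: Thu (+1)
  1908: Sat (+2)  1909: Sun (+1)  1910: Mon (+1) ✓  1911: Tue (+1)
Monday years: 1870, 1881, 1887, 1892, 1898, 1904, 1910 — 7 in total.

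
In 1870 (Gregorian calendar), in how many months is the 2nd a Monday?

1

Check the 2nd of each month of 1870: Jan 2: Sun, Feb 2: Wed, Mar 2: Wed, Apr 2: Sat, May 2: Mon, Jun 2: Thu, Jul 2: Sat, Aug 2: Tue, Sep 2: Fri, Oct 2: Sun, Nov 2: Wed, Dec 2: Fri.
Monday occurs in May — 1 month.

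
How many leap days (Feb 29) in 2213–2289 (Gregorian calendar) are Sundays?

3

Leap years in 2213–2289: 19 of them.
Feb 29 weekday advances by 5 (mod 7) from one leap year to the next four years later (or differs when a century non-leap intervenes).
Leap-day weekdays: 2216:Thu 2220:Tue 2224:Sun✓ 2228:Fri 2232:Wed 2236:Mon 2240:Sat 2244:Thu 2248:Tue 2252:Sun✓ 2256:Fri 2260:Wed 2264:Mon 2268:Sat 2272:Thu 2276:Tue 2280:Sun✓ 2284:Fri 2288:Wed
Sunday: 2224, 2252, 2280 → 3.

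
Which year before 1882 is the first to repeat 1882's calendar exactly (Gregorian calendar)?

1871

Two years share a calendar iff Jan 1 falls on the same weekday and both are leap or both are common. 1882: Jan 1 is Sunday, common year.
1881: Jan 1 Saturday, common
1880: Jan 1 Thursday, leap
1879: Jan 1 Wednesday, common
1878: Jan 1 Tuesday, common
1877: Jan 1 Monday, common
1876: Jan 1 Saturday, leap
1875: Jan 1 Friday, common
1874: Jan 1 Thursday, common
1873: Jan 1 Wednesday, common
1872: Jan 1 Monday, leap
1871: Jan 1 Sunday, common
1871 matches on both conditions.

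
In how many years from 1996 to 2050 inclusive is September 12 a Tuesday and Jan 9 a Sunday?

Check each year's weekday for September 12 and Jan 9:
  1996: Thu/Tue  1997: Fri/Thu  1998: Sat/Fri  1999: Sun/Sat  2000: Tue/Sun ✓  2001: Wed/Tue  2002: Thu/Wed  2003: Fri/Thu  2004: Sun/Fri  2005: Mon/Sun  2006: Tue/Mon  2007: Wed/Tue  2008: Fri/Wed  2009: Sat/Fri  …(27 more)…  2037: Sat/Fri  2038: Sun/Sat  2039: Mon/Sun  2040: Wed/Mon  2041: Thu/Wed  2042: Fri/Thu  2043: Sat/Fri  2044: Mon/Sat  2045: Tue/Mon  2046: Wed/Tue  2047: Thu/Wed  2048: Sat/Thu  2049: Sun/Sat  2050: Mon/Sun
Both conditions hold in: 2000, 2028 — 2.

2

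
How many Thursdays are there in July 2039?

4

July 2039 has 31 days and begins on Friday.
The first Thursday is July 7.
Thursdays fall on 7, 14, 21, 28 — that's 4.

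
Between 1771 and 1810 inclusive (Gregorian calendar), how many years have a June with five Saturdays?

12

June has 30 days; it has five Saturdays when Saturday falls among the first (month-length − 28) days — i.e. when June 1 is one of Saturday/Friday.
June 1 by year: 1771:Sat✓ 1772:Mon 1773:Tue 1774:Wed 1775:Thu 1776:Sat✓ 1777:Sun 1778:Mon 1779:Tue 1780:Thu 1781:Fri✓ 1782:Sat✓ 1783:Sun 1784:Tue 1785:Wed …(10 more)… 1796:Wed 1797:Thu 1798:Fri✓ 1799:Sat✓ 1800:Sun 1801:Mon 1802:Tue 1803:Wed 1804:Fri✓ 1805:Sat✓ 1806:Sun 1807:Mon 1808:Wed 1809:Thu 1810:Fri✓
Years with five Saturdays: 1771, 1776, 1781, 1782, 1787, 1792, 1793, 1798, 1799, 1804, 1805, 1810 → 12.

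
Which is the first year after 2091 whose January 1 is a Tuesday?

2092

Jan 1 advances by 2 weekdays after a leap year and by 1 after a common year.
2091: Jan 1 is Monday.
2092: Tuesday (leap)
2092 begins on a Tuesday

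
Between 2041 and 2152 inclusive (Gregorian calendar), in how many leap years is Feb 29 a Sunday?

Leap years in 2041–2152: 27 of them.
Feb 29 weekday advances by 5 (mod 7) from one leap year to the next four years later (or differs when a century non-leap intervenes).
Leap-day weekdays: 2044:Mon 2048:Sat 2052:Thu 2056:Tue 2060:Sun✓ 2064:Fri 2068:Wed 2072:Mon 2076:Sat 2080:Thu 2084:Tue 2088:Sun✓ 2092:Fri 2096:Wed 2104:Fri 2108:Wed 2112:Mon 2116:Sat 2120:Thu 2124:Tue 2128:Sun✓ 2132:Fri 2136:Wed 2140:Mon 2144:Sat 2148:Thu 2152:Tue
Sunday: 2060, 2088, 2128 → 3.

3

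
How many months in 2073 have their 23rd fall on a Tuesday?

Check the 23rd of each month of 2073: Jan 23: Mon, Feb 23: Thu, Mar 23: Thu, Apr 23: Sun, May 23: Tue, Jun 23: Fri, Jul 23: Sun, Aug 23: Wed, Sep 23: Sat, Oct 23: Mon, Nov 23: Thu, Dec 23: Sat.
Tuesday occurs in May — 1 month.

1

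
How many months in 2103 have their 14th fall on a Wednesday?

3

Check the 14th of each month of 2103: Jan 14: Sun, Feb 14: Wed, Mar 14: Wed, Apr 14: Sat, May 14: Mon, Jun 14: Thu, Jul 14: Sat, Aug 14: Tue, Sep 14: Fri, Oct 14: Sun, Nov 14: Wed, Dec 14: Fri.
Wednesday occurs in February, March, November — 3 months.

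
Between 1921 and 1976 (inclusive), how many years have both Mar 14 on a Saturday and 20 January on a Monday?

Check each year's weekday for Mar 14 and 20 January:
  1921: Mon/Thu  1922: Tue/Fri  1923: Wed/Sat  1924: Fri/Sun  1925: Sat/Tue  1926: Sun/Wed  1927: Mon/Thu  1928: Wed/Fri  1929: Thu/Sun  1930: Fri/Mon  1931: Sat/Tue  1932: Mon/Wed  1933: Tue/Fri  1934: Wed/Sat  …(28 more)…  1963: Thu/Sun  1964: Sat/Mon ✓  1965: Sun/Wed  1966: Mon/Thu  1967: Tue/Fri  1968: Thu/Sat  1969: Fri/Mon  1970: Sat/Tue  1971: Sun/Wed  1972: Tue/Thu  1973: Wed/Sat  1974: Thu/Sun  1975: Fri/Mon  1976: Sun/Tue
Both conditions hold in: 1936, 1964 — 2.

2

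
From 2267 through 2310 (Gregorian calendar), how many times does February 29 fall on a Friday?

1

Leap years in 2267–2310: 10 of them.
Feb 29 weekday advances by 5 (mod 7) from one leap year to the next four years later (or differs when a century non-leap intervenes).
Leap-day weekdays: 2268:Sat 2272:Thu 2276:Tue 2280:Sun 2284:Fri✓ 2288:Wed 2292:Mon 2296:Sat 2304:Mon 2308:Sat
Friday: 2284 → 1.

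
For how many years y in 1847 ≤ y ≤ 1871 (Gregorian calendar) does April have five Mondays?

April has 30 days; it has five Mondays when Monday falls among the first (month-length − 28) days — i.e. when April 1 is one of Monday/Sunday.
April 1 by year: 1847:Thu 1848:Sat 1849:Sun✓ 1850:Mon✓ 1851:Tue 1852:Thu 1853:Fri 1854:Sat 1855:Sun✓ 1856:Tue 1857:Wed 1858:Thu 1859:Fri 1860:Sun✓ 1861:Mon✓ 1862:Tue 1863:Wed 1864:Fri 1865:Sat 1866:Sun✓ 1867:Mon✓ 1868:Wed 1869:Thu 1870:Fri 1871:Sat
Years with five Mondays: 1849, 1850, 1855, 1860, 1861, 1866, 1867 → 7.

7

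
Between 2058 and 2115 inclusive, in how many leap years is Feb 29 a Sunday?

2

Leap years in 2058–2115: 13 of them.
Feb 29 weekday advances by 5 (mod 7) from one leap year to the next four years later (or differs when a century non-leap intervenes).
Leap-day weekdays: 2060:Sun✓ 2064:Fri 2068:Wed 2072:Mon 2076:Sat 2080:Thu 2084:Tue 2088:Sun✓ 2092:Fri 2096:Wed 2104:Fri 2108:Wed 2112:Mon
Sunday: 2060, 2088 → 2.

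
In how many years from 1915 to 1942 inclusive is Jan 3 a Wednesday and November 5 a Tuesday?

1

Check each year's weekday for Jan 3 and November 5:
  1915: Sun/Fri  1916: Mon/Sun  1917: Wed/Mon  1918: Thu/Tue  1919: Fri/Wed  1920: Sat/Fri  1921: Mon/Sat  1922: Tue/Sun  1923: Wed/Mon  1924: Thu/Wed  1925: Sat/Thu  1926: Sun/Fri  1927: Mon/Sat  1928: Tue/Mon  1929: Thu/Tue  1930: Fri/Wed  1931: Sat/Thu  1932: Sun/Sat  1933: Tue/Sun  1934: Wed/Mon  1935: Thu/Tue  1936: Fri/Thu  1937: Sun/Fri  1938: Mon/Sat  1939: Tue/Sun  1940: Wed/Tue ✓  1941: Fri/Wed  1942: Sat/Thu
Both conditions hold in: 1940 — 1.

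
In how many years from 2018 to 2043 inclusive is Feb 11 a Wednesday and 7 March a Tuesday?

Check each year's weekday for Feb 11 and 7 March:
  2018: Sun/Wed  2019: Mon/Thu  2020: Tue/Sat  2021: Thu/Sun  2022: Fri/Mon  2023: Sat/Tue  2024: Sun/Thu  2025: Tue/Fri  2026: Wed/Sat  2027: Thu/Sun  2028: Fri/Tue  2029: Sun/Wed  2030: Mon/Thu  2031: Tue/Fri  2032: Wed/Sun  2033: Fri/Mon  2034: Sat/Tue  2035: Sun/Wed  2036: Mon/Fri  2037: Wed/Sat  2038: Thu/Sun  2039: Fri/Mon  2040: Sat/Wed  2041: Mon/Thu  2042: Tue/Fri  2043: Wed/Sat
Both conditions hold in: no year — 0.

0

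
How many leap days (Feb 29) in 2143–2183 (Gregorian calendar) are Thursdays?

2

Leap years in 2143–2183: 10 of them.
Feb 29 weekday advances by 5 (mod 7) from one leap year to the next four years later (or differs when a century non-leap intervenes).
Leap-day weekdays: 2144:Sat 2148:Thu✓ 2152:Tue 2156:Sun 2160:Fri 2164:Wed 2168:Mon 2172:Sat 2176:Thu✓ 2180:Tue
Thursday: 2148, 2176 → 2.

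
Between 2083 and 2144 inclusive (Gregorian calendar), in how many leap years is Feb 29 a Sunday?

2

Leap years in 2083–2144: 15 of them.
Feb 29 weekday advances by 5 (mod 7) from one leap year to the next four years later (or differs when a century non-leap intervenes).
Leap-day weekdays: 2084:Tue 2088:Sun✓ 2092:Fri 2096:Wed 2104:Fri 2108:Wed 2112:Mon 2116:Sat 2120:Thu 2124:Tue 2128:Sun✓ 2132:Fri 2136:Wed 2140:Mon 2144:Sat
Sunday: 2088, 2128 → 2.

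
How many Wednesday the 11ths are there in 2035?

2

Check the 11th of each month of 2035: Jan 11: Thu, Feb 11: Sun, Mar 11: Sun, Apr 11: Wed, May 11: Fri, Jun 11: Mon, Jul 11: Wed, Aug 11: Sat, Sep 11: Tue, Oct 11: Thu, Nov 11: Sun, Dec 11: Tue.
Wednesday occurs in April, July — 2 months.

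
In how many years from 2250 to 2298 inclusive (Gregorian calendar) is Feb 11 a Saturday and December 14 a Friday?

Check each year's weekday for Feb 11 and December 14:
  2250: Mon/Sat  2251: Tue/Sun  2252: Wed/Tue  2253: Fri/Wed  2254: Sat/Thu  2255: Sun/Fri  2256: Mon/Sun  2257: Wed/Mon  2258: Thu/Tue  2259: Fri/Wed  2260: Sat/Fri ✓  2261: Mon/Sat  2262: Tue/Sun  2263: Wed/Mon  …(21 more)…  2285: Wed/Mon  2286: Thu/Tue  2287: Fri/Wed  2288: Sat/Fri ✓  2289: Mon/Sat  2290: Tue/Sun  2291: Wed/Mon  2292: Thu/Wed  2293: Sat/Thu  2294: Sun/Fri  2295: Mon/Sat  2296: Tue/Mon  2297: Thu/Tue  2298: Fri/Wed
Both conditions hold in: 2260, 2288 — 2.

2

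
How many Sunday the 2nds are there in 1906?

Check the 2nd of each month of 1906: Jan 2: Tue, Feb 2: Fri, Mar 2: Fri, Apr 2: Mon, May 2: Wed, Jun 2: Sat, Jul 2: Mon, Aug 2: Thu, Sep 2: Sun, Oct 2: Tue, Nov 2: Fri, Dec 2: Sun.
Sunday occurs in September, December — 2 months.

2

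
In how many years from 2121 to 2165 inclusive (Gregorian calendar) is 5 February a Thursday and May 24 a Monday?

2

Check each year's weekday for 5 February and May 24:
  2121: Wed/Sat  2122: Thu/Sun  2123: Fri/Mon  2124: Sat/Wed  2125: Mon/Thu  2126: Tue/Fri  2127: Wed/Sat  2128: Thu/Mon ✓  2129: Sat/Tue  2130: Sun/Wed  2131: Mon/Thu  2132: Tue/Sat  2133: Thu/Sun  2134: Fri/Mon  …(17 more)…  2152: Sat/Wed  2153: Mon/Thu  2154: Tue/Fri  2155: Wed/Sat  2156: Thu/Mon ✓  2157: Sat/Tue  2158: Sun/Wed  2159: Mon/Thu  2160: Tue/Sat  2161: Thu/Sun  2162: Fri/Mon  2163: Sat/Tue  2164: Sun/Thu  2165: Tue/Fri
Both conditions hold in: 2128, 2156 — 2.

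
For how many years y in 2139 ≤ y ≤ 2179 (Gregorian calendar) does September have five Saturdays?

11

September has 30 days; it has five Saturdays when Saturday falls among the first (month-length − 28) days — i.e. when September 1 is one of Saturday/Friday.
September 1 by year: 2139:Tue 2140:Thu 2141:Fri✓ 2142:Sat✓ 2143:Sun 2144:Tue 2145:Wed 2146:Thu 2147:Fri✓ 2148:Sun 2149:Mon 2150:Tue 2151:Wed 2152:Fri✓ 2153:Sat✓ …(11 more)… 2165:Sun 2166:Mon 2167:Tue 2168:Thu 2169:Fri✓ 2170:Sat✓ 2171:Sun 2172:Tue 2173:Wed 2174:Thu 2175:Fri✓ 2176:Sun 2177:Mon 2178:Tue 2179:Wed
Years with five Saturdays: 2141, 2142, 2147, 2152, 2153, 2158, 2159, 2164, 2169, 2170, 2175 → 11.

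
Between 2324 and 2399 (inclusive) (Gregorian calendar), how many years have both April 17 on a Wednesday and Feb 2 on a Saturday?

8

Check each year's weekday for April 17 and Feb 2:
  2324: Thu/Sat  2325: Fri/Mon  2326: Sat/Tue  2327: Sun/Wed  2328: Tue/Thu  2329: Wed/Sat ✓  2330: Thu/Sun  2331: Fri/Mon  2332: Sun/Tue  2333: Mon/Thu  2334: Tue/Fri  2335: Wed/Sat ✓  2336: Fri/Sun  2337: Sat/Tue  …(48 more)…  2386: Thu/Sun  2387: Fri/Mon  2388: Sun/Tue  2389: Mon/Thu  2390: Tue/Fri  2391: Wed/Sat ✓  2392: Fri/Sun  2393: Sat/Tue  2394: Sun/Wed  2395: Mon/Thu  2396: Wed/Fri  2397: Thu/Sun  2398: Fri/Mon  2399: Sat/Tue
Both conditions hold in: 2329, 2335, 2346, 2357, 2363, 2374, 2385, 2391 — 8.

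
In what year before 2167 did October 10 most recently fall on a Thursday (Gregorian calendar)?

From one year to the next, a fixed date's weekday advances by 1, or by 2 when a Feb 29 lies between the two dates.
2167: October 10 is Saturday.
2166: Friday (−1)
2165: Thursday (−1)
October 10 falls on a Thursday in 2165.

2165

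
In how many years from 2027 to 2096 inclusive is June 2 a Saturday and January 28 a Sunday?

Check each year's weekday for June 2 and January 28:
  2027: Wed/Thu  2028: Fri/Fri  2029: Sat/Sun ✓  2030: Sun/Mon  2031: Mon/Tue  2032: Wed/Wed  2033: Thu/Fri  2034: Fri/Sat  2035: Sat/Sun ✓  2036: Mon/Mon  2037: Tue/Wed  2038: Wed/Thu  2039: Thu/Fri  2040: Sat/Sat  …(42 more)…  2083: Wed/Thu  2084: Fri/Fri  2085: Sat/Sun ✓  2086: Sun/Mon  2087: Mon/Tue  2088: Wed/Wed  2089: Thu/Fri  2090: Fri/Sat  2091: Sat/Sun ✓  2092: Mon/Mon  2093: Tue/Wed  2094: Wed/Thu  2095: Thu/Fri  2096: Sat/Sat
Both conditions hold in: 2029, 2035, 2046, 2057, 2063, 2074, 2085, 2091 — 8.

8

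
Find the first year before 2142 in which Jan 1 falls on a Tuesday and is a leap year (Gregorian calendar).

Jan 1 advances by 2 weekdays after a leap year and by 1 after a common year.
2142: Jan 1 is Monday.
2141: Sunday
2140: Friday (leap)
2139: Thursday
2138: Wednesday
2137: Tuesday
2136: Sunday (leap)
2135: Saturday
2134: Friday
2133: Thursday
2132: Tuesday (leap)
2132 begins on a Tuesday and is a leap year.

2132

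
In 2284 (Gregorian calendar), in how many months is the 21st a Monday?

Check the 21st of each month of 2284: Jan 21: Mon, Feb 21: Thu, Mar 21: Fri, Apr 21: Mon, May 21: Wed, Jun 21: Sat, Jul 21: Mon, Aug 21: Thu, Sep 21: Sun, Oct 21: Tue, Nov 21: Fri, Dec 21: Sun.
Monday occurs in January, April, July — 3 months.

3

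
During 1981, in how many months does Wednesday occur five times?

A month of length L has five Wednesdays iff its first Wednesday is on day ≤ L−28 (so day 1–3 in a 31-day month, 1–2 in a 30-day month, day 1 in a leap February).
Checking each month of 1981: Jan starts Thu (31d); Feb starts Sun (28d); Mar starts Sun (31d); Apr starts Wed (30d) ✓; May starts Fri (31d); Jun starts Mon (30d); Jul starts Wed (31d) ✓; Aug starts Sat (31d); Sep starts Tue (30d) ✓; Oct starts Thu (31d); Nov starts Sun (30d); Dec starts Tue (31d) ✓.
Five-Wednesday months: April, July, September, December → 4.

4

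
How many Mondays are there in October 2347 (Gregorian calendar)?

October 2347 has 31 days and begins on Wednesday.
The first Monday is October 6.
Mondays fall on 6, 13, 20, 27 — that's 4.

4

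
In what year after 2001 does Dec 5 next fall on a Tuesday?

From one year to the next, a fixed date's weekday advances by 1, or by 2 when a Feb 29 lies between the two dates.
2001: December 5 is Wednesday.
2002: Thursday (+1)
2003: Friday (+1)
2004: Sunday (+2)
2005: Monday (+1)
2006: Tuesday (+1)
Dec 5 falls on a Tuesday in 2006.

2006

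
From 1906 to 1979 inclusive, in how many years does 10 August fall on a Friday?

Track 10 August's weekday year by year (advancing +1, or +2 across a Feb 29):
  1906: Fri ✓  1907: Sat (+1)  1908: Mon (+2)  1909: Tue (+1)  1910: Wed (+1)
  1911: Thu (+1)  1912: Sat (+2)  1913: Sun (+1)  1914: Mon (+1)  1915: Tue (+1)
  1916: Thu (+2)  1917: Fri (+1) ✓  1918: Sat (+1)  1919: Sun (+1)  … (46 more years) …
  1966: Wed (+1)  1967: Thu (+1)  1968: Sat (+2)  1969: Sun (+1)  1970: Mon (+1)
  1971: Tue (+1)  1972: Thu (+2)  1973: Fri (+1) ✓  1974: Sat (+1)  1975: Sun (+1)
  1976: Tue (+2)  1977: Wed (+1)  1978: Thu (+1)  1979: Fri (+1) ✓
Friday years: 1906, 1917, 1923, 1928, 1934, 1945, 1951, 1956, 1962, 1973, 1979 — 11 in total.

11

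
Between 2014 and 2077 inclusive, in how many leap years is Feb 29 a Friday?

Leap years in 2014–2077: 16 of them.
Feb 29 weekday advances by 5 (mod 7) from one leap year to the next four years later (or differs when a century non-leap intervenes).
Leap-day weekdays: 2016:Mon 2020:Sat 2024:Thu 2028:Tue 2032:Sun 2036:Fri✓ 2040:Wed 2044:Mon 2048:Sat 2052:Thu 2056:Tue 2060:Sun 2064:Fri✓ 2068:Wed 2072:Mon 2076:Sat
Friday: 2036, 2064 → 2.

2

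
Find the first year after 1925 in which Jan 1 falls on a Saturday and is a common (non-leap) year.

1927

Jan 1 advances by 2 weekdays after a leap year and by 1 after a common year.
1925: Jan 1 is Thursday.
1926: Friday
1927: Saturday
1927 begins on a Saturday and is a common year.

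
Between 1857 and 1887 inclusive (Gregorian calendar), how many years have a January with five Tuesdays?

January has 31 days; it has five Tuesdays when Tuesday falls among the first (month-length − 28) days — i.e. when January 1 is one of Tuesday/Monday/Sunday.
January 1 by year: 1857:Thu 1858:Fri 1859:Sat 1860:Sun✓ 1861:Tue✓ 1862:Wed 1863:Thu 1864:Fri 1865:Sun✓ 1866:Mon✓ 1867:Tue✓ 1868:Wed 1869:Fri 1870:Sat 1871:Sun✓ 1872:Mon✓ 1873:Wed 1874:Thu 1875:Fri 1876:Sat 1877:Mon✓ 1878:Tue✓ 1879:Wed 1880:Thu 1881:Sat 1882:Sun✓ 1883:Mon✓ 1884:Tue✓ 1885:Thu 1886:Fri 1887:Sat
Years with five Tuesdays: 1860, 1861, 1865, 1866, 1867, 1871, 1872, 1877, 1878, 1882, 1883, 1884 → 12.

12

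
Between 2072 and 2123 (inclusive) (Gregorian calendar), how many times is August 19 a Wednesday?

8

Track August 19's weekday year by year (advancing +1, or +2 across a Feb 29):
  2072: Fri  2073: Sat (+1)  2074: Sun (+1)  2075: Mon (+1)  2076: Wed (+2) ✓
  2077: Thu (+1)  2078: Fri (+1)  2079: Sat (+1)  2080: Mon (+2)  2081: Tue (+1)
  2082: Wed (+1) ✓  2083: Thu (+1)  2084: Sat (+2)  2085: Sun (+1)  … (24 more years) …
  2110: Tue (+1)  2111: Wed (+1) ✓  2112: Fri (+2)  2113: Sat (+1)  2114: Sun (+1)
  2115: Mon (+1)  2116: Wed (+2) ✓  2117: Thu (+1)  2118: Fri (+1)  2119: Sat (+1)
  2120: Mon (+2)  2121: Tue (+1)  2122: Wed (+1) ✓  2123: Thu (+1)
Wednesday years: 2076, 2082, 2093, 2099, 2105, 2111, 2116, 2122 — 8 in total.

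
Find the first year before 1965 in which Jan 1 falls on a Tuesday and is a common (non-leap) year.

Jan 1 advances by 2 weekdays after a leap year and by 1 after a common year.
1965: Jan 1 is Friday.
1964: Wednesday (leap)
1963: Tuesday
1963 begins on a Tuesday and is a common year.

1963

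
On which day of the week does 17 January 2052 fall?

January 1, 2052 is a Monday.
January 17 is day 17 of the year, i.e. 16 days after Jan 1.
16 mod 7 = 2, so advance 2 weekdays from Monday: Wednesday.

Wednesday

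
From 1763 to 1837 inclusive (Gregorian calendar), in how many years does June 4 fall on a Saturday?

12

Track June 4's weekday year by year (advancing +1, or +2 across a Feb 29):
  1763: Sat ✓  1764: Mon (+2)  1765: Tue (+1)  1766: Wed (+1)  1767: Thu (+1)
  1768: Sat (+2) ✓  1769: Sun (+1)  1770: Mon (+1)  1771: Tue (+1)  1772: Thu (+2)
  1773: Fri (+1)  1774: Sat (+1) ✓  1775: Sun (+1)  1776: Tue (+2)  … (47 more years) …
  1824: Fri (+2)  1825: Sat (+1) ✓  1826: Sun (+1)  1827: Mon (+1)  1828: Wed (+2)
  1829: Thu (+1)  1830: Fri (+1)  1831: Sat (+1) ✓  1832: Mon (+2)  1833: Tue (+1)
  1834: Wed (+1)  1835: Thu (+1)  1836: Sat (+2) ✓  1837: Sun (+1)
Saturday years: 1763, 1768, 1774, 1785, 1791, 1796, 1803, 1808, 1814, 1825, 1831, 1836 — 12 in total.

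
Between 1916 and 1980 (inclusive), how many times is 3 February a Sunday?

Track 3 February's weekday year by year (advancing +1, or +2 across a Feb 29):
  1916: Thu  1917: Sat (+2)  1918: Sun (+1) ✓  1919: Mon (+1)  1920: Tue (+1)
  1921: Thu (+2)  1922: Fri (+1)  1923: Sat (+1)  1924: Sun (+1) ✓  1925: Tue (+2)
  1926: Wed (+1)  1927: Thu (+1)  1928: Fri (+1)  1929: Sun (+2) ✓  … (37 more years) …
  1967: Fri (+1)  1968: Sat (+1)  1969: Mon (+2)  1970: Tue (+1)  1971: Wed (+1)
  1972: Thu (+1)  1973: Sat (+2)  1974: Sun (+1) ✓  1975: Mon (+1)  1976: Tue (+1)
  1977: Thu (+2)  1978: Fri (+1)  1979: Sat (+1)  1980: Sun (+1) ✓
Sunday years: 1918, 1924, 1929, 1935, 1946, 1952, 1957, 1963, 1974, 1980 — 10 in total.

10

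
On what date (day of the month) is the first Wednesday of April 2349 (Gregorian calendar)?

April 1, 2349 is a Friday, so the first Wednesday is the 6th.
The first Wednesday is 6 + 0 = 6.

6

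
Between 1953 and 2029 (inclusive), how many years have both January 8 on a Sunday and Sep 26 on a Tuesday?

Check each year's weekday for January 8 and Sep 26:
  1953: Thu/Sat  1954: Fri/Sun  1955: Sat/Mon  1956: Sun/Wed  1957: Tue/Thu  1958: Wed/Fri  1959: Thu/Sat  1960: Fri/Mon  1961: Sun/Tue ✓  1962: Mon/Wed  1963: Tue/Thu  1964: Wed/Sat  1965: Fri/Sun  1966: Sat/Mon  …(49 more)…  2016: Fri/Mon  2017: Sun/Tue ✓  2018: Mon/Wed  2019: Tue/Thu  2020: Wed/Sat  2021: Fri/Sun  2022: Sat/Mon  2023: Sun/Tue ✓  2024: Mon/Thu  2025: Wed/Fri  2026: Thu/Sat  2027: Fri/Sun  2028: Sat/Tue  2029: Mon/Wed
Both conditions hold in: 1961, 1967, 1978, 1989, 1995, 2006, 2017, 2023 — 8.

8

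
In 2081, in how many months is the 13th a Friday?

Check the 13th of each month of 2081: Jan 13: Mon, Feb 13: Thu, Mar 13: Thu, Apr 13: Sun, May 13: Tue, Jun 13: Fri, Jul 13: Sun, Aug 13: Wed, Sep 13: Sat, Oct 13: Mon, Nov 13: Thu, Dec 13: Sat.
Friday occurs in June — 1 month.

1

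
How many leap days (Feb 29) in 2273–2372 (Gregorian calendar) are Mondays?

4

Leap years in 2273–2372: 24 of them.
Feb 29 weekday advances by 5 (mod 7) from one leap year to the next four years later (or differs when a century non-leap intervenes).
Leap-day weekdays: 2276:Tue 2280:Sun 2284:Fri 2288:Wed 2292:Mon✓ 2296:Sat 2304:Mon✓ 2308:Sat 2312:Thu 2316:Tue 2320:Sun 2324:Fri 2328:Wed 2332:Mon✓ 2336:Sat 2340:Thu 2344:Tue 2348:Sun 2352:Fri 2356:Wed 2360:Mon✓ 2364:Sat 2368:Thu 2372:Tue
Monday: 2292, 2304, 2332, 2360 → 4.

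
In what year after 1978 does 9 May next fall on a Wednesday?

1979

From one year to the next, a fixed date's weekday advances by 1, or by 2 when a Feb 29 lies between the two dates.
1978: May 9 is Tuesday.
1979: Wednesday (+1)
9 May falls on a Wednesday in 1979.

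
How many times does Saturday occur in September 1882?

September 1882 has 30 days and begins on Friday.
The first Saturday is September 2.
Saturdays fall on 2, 9, 16, 23, 30 — that's 5.

5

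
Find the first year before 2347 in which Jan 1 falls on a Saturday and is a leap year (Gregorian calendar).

2344

Jan 1 advances by 2 weekdays after a leap year and by 1 after a common year.
2347: Jan 1 is Wednesday.
2346: Tuesday
2345: Monday
2344: Saturday (leap)
2344 begins on a Saturday and is a leap year.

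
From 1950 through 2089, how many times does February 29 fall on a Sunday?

5

Leap years in 1950–2089: 35 of them.
Feb 29 weekday advances by 5 (mod 7) from one leap year to the next four years later (or differs when a century non-leap intervenes).
Leap-day weekdays: 1952:Fri 1956:Wed 1960:Mon 1964:Sat 1968:Thu 1972:Tue 1976:Sun✓ 1980:Fri 1984:Wed 1988:Mon 1992:Sat 1996:Thu 2000:Tue …(9 more)… 2040:Wed 2044:Mon 2048:Sat 2052:Thu 2056:Tue 2060:Sun✓ 2064:Fri 2068:Wed 2072:Mon 2076:Sat 2080:Thu 2084:Tue 2088:Sun✓
Sunday: 1976, 2004, 2032, 2060, 2088 → 5.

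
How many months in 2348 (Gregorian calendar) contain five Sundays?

4

A month of length L has five Sundays iff its first Sunday is on day ≤ L−28 (so day 1–3 in a 31-day month, 1–2 in a 30-day month, day 1 in a leap February).
Checking each month of 2348: Jan starts Thu (31d); Feb starts Sun (29d) ✓; Mar starts Mon (31d); Apr starts Thu (30d); May starts Sat (31d) ✓; Jun starts Tue (30d); Jul starts Thu (31d); Aug starts Sun (31d) ✓; Sep starts Wed (30d); Oct starts Fri (31d) ✓; Nov starts Mon (30d); Dec starts Wed (31d).
Five-Sunday months: February, May, August, October → 4.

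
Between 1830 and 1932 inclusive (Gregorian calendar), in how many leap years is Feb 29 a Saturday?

4

Leap years in 1830–1932: 25 of them.
Feb 29 weekday advances by 5 (mod 7) from one leap year to the next four years later (or differs when a century non-leap intervenes).
Leap-day weekdays: 1832:Wed 1836:Mon 1840:Sat✓ 1844:Thu 1848:Tue 1852:Sun 1856:Fri 1860:Wed 1864:Mon 1868:Sat✓ 1872:Thu 1876:Tue 1880:Sun 1884:Fri 1888:Wed 1892:Mon 1896:Sat✓ 1904:Mon 1908:Sat✓ 1912:Thu 1916:Tue 1920:Sun 1924:Fri 1928:Wed 1932:Mon
Saturday: 1840, 1868, 1896, 1908 → 4.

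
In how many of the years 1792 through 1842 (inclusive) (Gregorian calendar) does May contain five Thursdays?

23

May has 31 days; it has five Thursdays when Thursday falls among the first (month-length − 28) days — i.e. when May 1 is one of Thursday/Wednesday/Tuesday.
May 1 by year: 1792:Tue✓ 1793:Wed✓ 1794:Thu✓ 1795:Fri 1796:Sun 1797:Mon 1798:Tue✓ 1799:Wed✓ 1800:Thu✓ 1801:Fri 1802:Sat 1803:Sun 1804:Tue✓ 1805:Wed✓ 1806:Thu✓ …(21 more)… 1828:Thu✓ 1829:Fri 1830:Sat 1831:Sun 1832:Tue✓ 1833:Wed✓ 1834:Thu✓ 1835:Fri 1836:Sun 1837:Mon 1838:Tue✓ 1839:Wed✓ 1840:Fri 1841:Sat 1842:Sun
Years with five Thursdays: 1792, 1793, 1794, 1798, 1799, 1800, 1804, 1805, 1806, 1810, 1811, 1816, 1817, 1821, 1822, 1823, 1827, 1828, 1832, 1833, 1834, 1838, 1839 → 23.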